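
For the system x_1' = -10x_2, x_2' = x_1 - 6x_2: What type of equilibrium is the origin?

stable spiral

A = [[0,-10],[1,-6]]; det(A-λI) = λ^2 + 6λ + 10.
λ = -3 ± i: negative real part.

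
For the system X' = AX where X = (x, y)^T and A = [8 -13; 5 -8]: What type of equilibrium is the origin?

center

A = [[8,-13],[5,-8]]; det(A-λI) = λ^2 + 1.
λ = 0 ± i: zero real part.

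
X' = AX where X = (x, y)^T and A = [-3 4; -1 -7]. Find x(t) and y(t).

Coefficient matrix A = [[-3, 4], [-1, -7]].
Characteristic polynomial det(A - λI) = λ^2 + 10λ + 25 = 0.
Single eigenvalue λ = -5 with algebraic multiplicity 2.
Eigenvector v = (-2,1); generalized eigenvector w with (A-λI)w=v is (3,-2).
General solution: e^(-5t)[K_1·v + K_2·(t·v + w)].

x(t) = -2K_1e^(-5t) - 2K_2te^(-5t) + 3K_2e^(-5t), y(t) = K_1e^(-5t) + K_2te^(-5t) - 2K_2e^(-5t)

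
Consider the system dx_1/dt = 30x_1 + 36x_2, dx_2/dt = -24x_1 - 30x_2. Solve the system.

x_1(t) = -3C_1e^(6t) - C_2e^(-6t), x_2(t) = 2C_1e^(6t) + C_2e^(-6t)

Coefficient matrix A = [[30, 36], [-24, -30]].
Characteristic polynomial det(A - λI) = λ^2 - 36 = 0.
Eigenvalues λ = 6, -6.
For λ=6: (A-λI) row 1 is [24, 36], so an eigenvector is (-3, 2).
For λ=-6: (A-λI) row 1 is [36, 36], so an eigenvector is (-1, 1).
General solution: C_1e^(6t)(-3,2) + C_2e^(-6t)(-1,1).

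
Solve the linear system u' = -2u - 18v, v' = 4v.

u(t) = -3C_1e^(4t) + C_2e^(-2t), v(t) = C_1e^(4t)

Coefficient matrix A = [[-2, -18], [0, 4]].
Characteristic polynomial det(A - λI) = λ^2 - 2λ - 8 = 0.
Eigenvalues λ = 4, -2.
For λ=4: (A-λI) row 1 is [-6, -18], so an eigenvector is (-3, 1).
For λ=-2: (A-λI) row 1 is [0, -18], so an eigenvector is (1, 0).
General solution: C_1e^(4t)(-3,1) + C_2e^(-2t)(1,0).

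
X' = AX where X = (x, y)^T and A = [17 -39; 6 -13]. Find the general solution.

x(t) = -2c_1e^(2t)sin(3t) - 3c_1e^(2t)cos(3t) - 3c_2e^(2t)sin(3t) + 2c_2e^(2t)cos(3t), y(t) = -c_1e^(2t)sin(3t) - c_1e^(2t)cos(3t) - c_2e^(2t)sin(3t) + c_2e^(2t)cos(3t)

Coefficient matrix A = [[17, -39], [6, -13]].
Characteristic polynomial det(A - λI) = λ^2 - 4λ + 13 = 0.
Eigenvalues λ = 2 ± 3i (complex conjugate pair).
For λ=2+3i: an eigenvector is (-3,-1) - i(-2,-1) = (-3 + 2i, -1 + i).
A real fundamental pair from Re and Im of e^((2+3i)t)v: X_1 = e^(2t)(cos(3t)·(-3,-1) + sin(3t)·(-2,-1)), X_2 = e^(2t)(sin(3t)·(-3,-1) - cos(3t)·(-2,-1)).
General solution: c_1X_1 + c_2X_2.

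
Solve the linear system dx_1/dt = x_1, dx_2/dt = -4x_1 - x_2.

Coefficient matrix A = [[1, 0], [-4, -1]].
Characteristic polynomial det(A - λI) = λ^2 - 1 = 0.
Eigenvalues λ = 1, -1.
For λ=1: (A-λI) row 2 is [-4, -2], so an eigenvector is (-1, 2).
For λ=-1: (A-λI) row 1 is [2, 0], so an eigenvector is (0, -1).
General solution: C_1e^(t)(-1,2) + C_2e^(-t)(0,-1).

x_1(t) = -C_1e^(t), x_2(t) = 2C_1e^(t) - C_2e^(-t)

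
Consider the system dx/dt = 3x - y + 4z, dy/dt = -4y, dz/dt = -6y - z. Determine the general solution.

Coefficient matrix A = [[3, -1, 4], [0, -4, 0], [0, -6, -1]].
det(A - λI) = 0 gives eigenvalues λ = 3, -4, -1.
For λ=3: eigenvector (1,0,0).
For λ=-4: eigenvector (-1,1,2).
For λ=-1: eigenvector (-1,0,1).
General solution: c_1e^(3t)(1,0,0) + c_2e^(-4t)(-1,1,2) + c_3e^(-t)(-1,0,1).

x(t) = c_1e^(3t) - c_2e^(-4t) - c_3e^(-t), y(t) = c_2e^(-4t), z(t) = 2c_2e^(-4t) + c_3e^(-t)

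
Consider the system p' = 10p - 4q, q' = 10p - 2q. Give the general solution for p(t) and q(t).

p(t) = c_1e^(4t)sin(2t) - c_1e^(4t)cos(2t) - c_2e^(4t)sin(2t) - c_2e^(4t)cos(2t), q(t) = c_1e^(4t)sin(2t) - 2c_1e^(4t)cos(2t) - 2c_2e^(4t)sin(2t) - c_2e^(4t)cos(2t)

Coefficient matrix A = [[10, -4], [10, -2]].
Characteristic polynomial det(A - λI) = λ^2 - 8λ + 20 = 0.
Eigenvalues λ = 4 ± 2i (complex conjugate pair).
For λ=4+2i: an eigenvector is (-1,-2) - i(1,1) = (-1 - i, -2 - i).
A real fundamental pair from Re and Im of e^((4+2i)t)v: X_1 = e^(4t)(cos(2t)·(-1,-2) + sin(2t)·(1,1)), X_2 = e^(4t)(sin(2t)·(-1,-2) - cos(2t)·(1,1)).
General solution: c_1X_1 + c_2X_2.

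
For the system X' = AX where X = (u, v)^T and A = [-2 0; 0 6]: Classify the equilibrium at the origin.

saddle

A = [[-2,0],[0,6]]; det(A-λI) = λ^2 - 4λ - 12.
λ = 6, -2: opposite signs.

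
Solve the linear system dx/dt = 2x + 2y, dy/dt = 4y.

Coefficient matrix A = [[2, 2], [0, 4]].
Characteristic polynomial det(A - λI) = λ^2 - 6λ + 8 = 0.
Eigenvalues λ = 2, 4.
For λ=2: (A-λI) row 1 is [0, 2], so an eigenvector is (1, 0).
For λ=4: (A-λI) row 1 is [-2, 2], so an eigenvector is (-1, -1).
General solution: C_1e^(2t)(1,0) + C_2e^(4t)(-1,-1).

x(t) = C_1e^(2t) - C_2e^(4t), y(t) = -C_2e^(4t)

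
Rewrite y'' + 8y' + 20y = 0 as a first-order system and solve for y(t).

Let x_1 = y, x_2 = y'. Then x_1' = x_2 and x_2' = -20x_1 - 8x_2.
A = [[0,1],[-20,-8]]; det(A-λI) = λ^2 + 8λ + 20.
Eigenvalues λ = -4 ± 2i.

y(t) = C_1e^(-4t)cos(2t) + C_2e^(-4t)sin(2t)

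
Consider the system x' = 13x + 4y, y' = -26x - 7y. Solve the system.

x(t) = K_1e^(3t)sin(2t) + K_1e^(3t)cos(2t) + K_2e^(3t)sin(2t) - K_2e^(3t)cos(2t), y(t) = -3K_1e^(3t)sin(2t) - 2K_1e^(3t)cos(2t) - 2K_2e^(3t)sin(2t) + 3K_2e^(3t)cos(2t)

Coefficient matrix A = [[13, 4], [-26, -7]].
Characteristic polynomial det(A - λI) = λ^2 - 6λ + 13 = 0.
Eigenvalues λ = 3 ± 2i (complex conjugate pair).
For λ=3+2i: an eigenvector is (1,-2) - i(1,-3) = (1 - i, -2 + 3i).
A real fundamental pair from Re and Im of e^((3+2i)t)v: X_1 = e^(3t)(cos(2t)·(1,-2) + sin(2t)·(1,-3)), X_2 = e^(3t)(sin(2t)·(1,-2) - cos(2t)·(1,-3)).
General solution: K_1X_1 + K_2X_2.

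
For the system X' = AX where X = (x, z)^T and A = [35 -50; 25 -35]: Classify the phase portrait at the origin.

A = [[35,-50],[25,-35]]; det(A-λI) = λ^2 + 25.
λ = 0 ± 5i: zero real part.

center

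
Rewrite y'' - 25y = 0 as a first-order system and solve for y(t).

y(t) = C_1e^(-5t) + C_2e^(5t)

Let x_1 = y, x_2 = y'. Then x_1' = x_2 and x_2' = 25x_1.
A = [[0,1],[25,0]]; det(A-λI) = λ^2 - 25.
Eigenvalues λ = -5, 5 with eigenvectors (1,-5), (1,5).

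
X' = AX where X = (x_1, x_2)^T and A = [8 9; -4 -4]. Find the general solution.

x_1(t) = 3C_1e^(2t) + 3C_2te^(2t) - C_2e^(2t), x_2(t) = -2C_1e^(2t) - 2C_2te^(2t) + C_2e^(2t)

Coefficient matrix A = [[8, 9], [-4, -4]].
Characteristic polynomial det(A - λI) = λ^2 - 4λ + 4 = 0.
Single eigenvalue λ = 2 with algebraic multiplicity 2.
Eigenvector v = (3,-2); generalized eigenvector w with (A-λI)w=v is (-1,1).
General solution: e^(2t)[C_1·v + C_2·(t·v + w)].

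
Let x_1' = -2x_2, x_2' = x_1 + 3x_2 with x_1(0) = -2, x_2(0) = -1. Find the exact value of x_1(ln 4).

40

A = [[0,-2],[1,3]]; eigenvalues λ = 1, 2.
Eigenvectors: (2,-1) for λ=1, (-1,1) for λ=2.
From the initial condition, c_1 = -3, c_2 = -4.
x_1(ln 4) = (-3)(4^1)(2) + (-4)(4^2)(-1) = 40.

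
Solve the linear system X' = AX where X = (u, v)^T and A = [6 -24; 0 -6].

u(t) = -2c_1e^(-6t) - c_2e^(6t), v(t) = -c_1e^(-6t)

Coefficient matrix A = [[6, -24], [0, -6]].
Characteristic polynomial det(A - λI) = λ^2 - 36 = 0.
Eigenvalues λ = -6, 6.
For λ=-6: (A-λI) row 1 is [12, -24], so an eigenvector is (-2, -1).
For λ=6: (A-λI) row 1 is [0, -24], so an eigenvector is (-1, 0).
General solution: c_1e^(-6t)(-2,-1) + c_2e^(6t)(-1,0).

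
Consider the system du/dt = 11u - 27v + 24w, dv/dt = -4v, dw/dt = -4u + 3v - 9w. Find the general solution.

u(t) = -3c_1e^(3t) - 3c_2e^(-4t) - 2c_3e^(-t), v(t) = c_2e^(-4t), w(t) = c_1e^(3t) + 3c_2e^(-4t) + c_3e^(-t)

Coefficient matrix A = [[11, -27, 24], [0, -4, 0], [-4, 3, -9]].
det(A - λI) = 0 gives eigenvalues λ = 3, -4, -1.
For λ=3: eigenvector (-3,0,1).
For λ=-4: eigenvector (-3,1,3).
For λ=-1: eigenvector (-2,0,1).
General solution: c_1e^(3t)(-3,0,1) + c_2e^(-4t)(-3,1,3) + c_3e^(-t)(-2,0,1).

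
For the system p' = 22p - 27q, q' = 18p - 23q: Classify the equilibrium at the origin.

saddle

A = [[22,-27],[18,-23]]; det(A-λI) = λ^2 + λ - 20.
λ = 4, -5: opposite signs.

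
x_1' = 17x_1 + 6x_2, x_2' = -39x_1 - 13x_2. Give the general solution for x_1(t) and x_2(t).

x_1(t) = -c_1e^(2t)sin(3t) + c_1e^(2t)cos(3t) + c_2e^(2t)sin(3t) + c_2e^(2t)cos(3t), x_2(t) = 2c_1e^(2t)sin(3t) - 3c_1e^(2t)cos(3t) - 3c_2e^(2t)sin(3t) - 2c_2e^(2t)cos(3t)

Coefficient matrix A = [[17, 6], [-39, -13]].
Characteristic polynomial det(A - λI) = λ^2 - 4λ + 13 = 0.
Eigenvalues λ = 2 ± 3i (complex conjugate pair).
For λ=2+3i: an eigenvector is (1,-3) - i(-1,2) = (1 + i, -3 - 2i).
A real fundamental pair from Re and Im of e^((2+3i)t)v: X_1 = e^(2t)(cos(3t)·(1,-3) + sin(3t)·(-1,2)), X_2 = e^(2t)(sin(3t)·(1,-3) - cos(3t)·(-1,2)).
General solution: c_1X_1 + c_2X_2.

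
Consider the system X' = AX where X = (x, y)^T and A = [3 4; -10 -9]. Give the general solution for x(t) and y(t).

Coefficient matrix A = [[3, 4], [-10, -9]].
Characteristic polynomial det(A - λI) = λ^2 + 6λ + 13 = 0.
Eigenvalues λ = -3 ± 2i (complex conjugate pair).
For λ=-3+2i: an eigenvector is (1,-1) - i(1,-2) = (1 - i, -1 + 2i).
A real fundamental pair from Re and Im of e^((-3+2i)t)v: X_1 = e^(-3t)(cos(2t)·(1,-1) + sin(2t)·(1,-2)), X_2 = e^(-3t)(sin(2t)·(1,-1) - cos(2t)·(1,-2)).
General solution: C_1X_1 + C_2X_2.

x(t) = C_1e^(-3t)sin(2t) + C_1e^(-3t)cos(2t) + C_2e^(-3t)sin(2t) - C_2e^(-3t)cos(2t), y(t) = -2C_1e^(-3t)sin(2t) - C_1e^(-3t)cos(2t) - C_2e^(-3t)sin(2t) + 2C_2e^(-3t)cos(2t)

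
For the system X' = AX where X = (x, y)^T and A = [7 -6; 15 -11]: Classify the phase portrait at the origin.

A = [[7,-6],[15,-11]]; det(A-λI) = λ^2 + 4λ + 13.
λ = -2 ± 3i: negative real part.

stable spiral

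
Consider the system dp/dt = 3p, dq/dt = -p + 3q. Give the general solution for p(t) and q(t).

p(t) = K_2e^(3t), q(t) = -K_1e^(3t) - K_2te^(3t) + 3K_2e^(3t)

Coefficient matrix A = [[3, 0], [-1, 3]].
Characteristic polynomial det(A - λI) = λ^2 - 6λ + 9 = 0.
Single eigenvalue λ = 3 with algebraic multiplicity 2.
Eigenvector v = (0,-1); generalized eigenvector w with (A-λI)w=v is (1,3).
General solution: e^(3t)[K_1·v + K_2·(t·v + w)].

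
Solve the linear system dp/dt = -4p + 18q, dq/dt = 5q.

Coefficient matrix A = [[-4, 18], [0, 5]].
Characteristic polynomial det(A - λI) = λ^2 - λ - 20 = 0.
Eigenvalues λ = 5, -4.
For λ=5: (A-λI) row 1 is [-9, 18], so an eigenvector is (-2, -1).
For λ=-4: (A-λI) row 1 is [0, 18], so an eigenvector is (-1, 0).
General solution: C_1e^(5t)(-2,-1) + C_2e^(-4t)(-1,0).

p(t) = -2C_1e^(5t) - C_2e^(-4t), q(t) = -C_1e^(5t)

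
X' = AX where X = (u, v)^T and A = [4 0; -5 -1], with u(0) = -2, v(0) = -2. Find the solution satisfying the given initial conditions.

u(t) = -2e^(4t), v(t) = 2e^(4t) - 4e^(-t)

Coefficient matrix A = [[4, 0], [-5, -1]].
Characteristic polynomial det(A - λI) = λ^2 - 3λ - 4 = 0.
Eigenvalues λ = -1, 4.
For λ=-1: (A-λI) row 1 is [5, 0], so an eigenvector is (0, -1).
For λ=4: (A-λI) row 2 is [-5, -5], so an eigenvector is (1, -1).
General solution: K_1e^(-t)(0,-1) + K_2e^(4t)(1,-1).
Applying u(0)=-2, v(0)=-2 gives K_1=4, K_2=-2.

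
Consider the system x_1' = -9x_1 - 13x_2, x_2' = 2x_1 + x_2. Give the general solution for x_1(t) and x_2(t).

Coefficient matrix A = [[-9, -13], [2, 1]].
Characteristic polynomial det(A - λI) = λ^2 + 8λ + 17 = 0.
Eigenvalues λ = -4 ± i (complex conjugate pair).
For λ=-4+i: an eigenvector is (2,-1) - i(3,-1) = (2 - 3i, -1 + i).
A real fundamental pair from Re and Im of e^((-4+i)t)v: X_1 = e^(-4t)(cos(t)·(2,-1) + sin(t)·(3,-1)), X_2 = e^(-4t)(sin(t)·(2,-1) - cos(t)·(3,-1)).
General solution: C_1X_1 + C_2X_2.

x_1(t) = 3C_1e^(-4t)sin(t) + 2C_1e^(-4t)cos(t) + 2C_2e^(-4t)sin(t) - 3C_2e^(-4t)cos(t), x_2(t) = -C_1e^(-4t)sin(t) - C_1e^(-4t)cos(t) - C_2e^(-4t)sin(t) + C_2e^(-4t)cos(t)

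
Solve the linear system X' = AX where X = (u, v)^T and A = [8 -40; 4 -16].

u(t) = -c_1e^(-4t)sin(4t) + 3c_1e^(-4t)cos(4t) + 3c_2e^(-4t)sin(4t) + c_2e^(-4t)cos(4t), v(t) = c_1e^(-4t)cos(4t) + c_2e^(-4t)sin(4t)

Coefficient matrix A = [[8, -40], [4, -16]].
Characteristic polynomial det(A - λI) = λ^2 + 8λ + 32 = 0.
Eigenvalues λ = -4 ± 4i (complex conjugate pair).
For λ=-4+4i: an eigenvector is (3,1) - i(-1,0) = (3 + i, 1).
A real fundamental pair from Re and Im of e^((-4+4i)t)v: X_1 = e^(-4t)(cos(4t)·(3,1) + sin(4t)·(-1,0)), X_2 = e^(-4t)(sin(4t)·(3,1) - cos(4t)·(-1,0)).
General solution: c_1X_1 + c_2X_2.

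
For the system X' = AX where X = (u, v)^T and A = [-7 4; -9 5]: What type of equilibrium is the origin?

A = [[-7,4],[-9,5]]; det(A-λI) = λ^2 + 2λ + 1.
repeated λ = -1 with a single eigenvector.

stable improper node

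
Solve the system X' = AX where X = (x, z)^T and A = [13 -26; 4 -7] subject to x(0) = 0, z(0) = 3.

x(t) = -39e^(3t)sin(2t), z(t) = -15e^(3t)sin(2t) + 3e^(3t)cos(2t)

Coefficient matrix A = [[13, -26], [4, -7]].
Characteristic polynomial det(A - λI) = λ^2 - 6λ + 13 = 0.
Eigenvalues λ = 3 ± 2i (complex conjugate pair).
For λ=3+2i: an eigenvector is (-3,-1) - i(-2,-1) = (-3 + 2i, -1 + i).
A real fundamental pair from Re and Im of e^((3+2i)t)v: X_1 = e^(3t)(cos(2t)·(-3,-1) + sin(2t)·(-2,-1)), X_2 = e^(3t)(sin(2t)·(-3,-1) - cos(2t)·(-2,-1)).
General solution: K_1X_1 + K_2X_2.
Applying x(0)=0, z(0)=3 gives K_1=6, K_2=9.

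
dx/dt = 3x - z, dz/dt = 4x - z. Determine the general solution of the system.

Coefficient matrix A = [[3, -1], [4, -1]].
Characteristic polynomial det(A - λI) = λ^2 - 2λ + 1 = 0.
Single eigenvalue λ = 1 with algebraic multiplicity 2.
Eigenvector v = (-1,-2); generalized eigenvector w with (A-λI)w=v is (-2,-3).
General solution: e^(t)[c_1·v + c_2·(t·v + w)].

x(t) = -c_1e^(t) - c_2te^(t) - 2c_2e^(t), z(t) = -2c_1e^(t) - 2c_2te^(t) - 3c_2e^(t)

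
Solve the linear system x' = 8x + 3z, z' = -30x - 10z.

x(t) = -c_1e^(-t)cos(3t) - c_2e^(-t)sin(3t), z(t) = c_1e^(-t)sin(3t) + 3c_1e^(-t)cos(3t) + 3c_2e^(-t)sin(3t) - c_2e^(-t)cos(3t)

Coefficient matrix A = [[8, 3], [-30, -10]].
Characteristic polynomial det(A - λI) = λ^2 + 2λ + 10 = 0.
Eigenvalues λ = -1 ± 3i (complex conjugate pair).
For λ=-1+3i: an eigenvector is (-1,3) - i(0,1) = (-1, 3 - i).
A real fundamental pair from Re and Im of e^((-1+3i)t)v: X_1 = e^(-t)(cos(3t)·(-1,3) + sin(3t)·(0,1)), X_2 = e^(-t)(sin(3t)·(-1,3) - cos(3t)·(0,1)).
General solution: c_1X_1 + c_2X_2.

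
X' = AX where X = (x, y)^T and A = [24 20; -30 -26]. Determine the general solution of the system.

x(t) = K_1e^(4t) - 2K_2e^(-6t), y(t) = -K_1e^(4t) + 3K_2e^(-6t)

Coefficient matrix A = [[24, 20], [-30, -26]].
Characteristic polynomial det(A - λI) = λ^2 + 2λ - 24 = 0.
Eigenvalues λ = 4, -6.
For λ=4: (A-λI) row 1 is [20, 20], so an eigenvector is (1, -1).
For λ=-6: (A-λI) row 1 is [30, 20], so an eigenvector is (-2, 3).
General solution: K_1e^(4t)(1,-1) + K_2e^(-6t)(-2,3).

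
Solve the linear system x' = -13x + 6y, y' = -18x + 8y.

Coefficient matrix A = [[-13, 6], [-18, 8]].
Characteristic polynomial det(A - λI) = λ^2 + 5λ + 4 = 0.
Eigenvalues λ = -1, -4.
For λ=-1: (A-λI) row 1 is [-12, 6], so an eigenvector is (1, 2).
For λ=-4: (A-λI) row 1 is [-9, 6], so an eigenvector is (2, 3).
General solution: C_1e^(-t)(1,2) + C_2e^(-4t)(2,3).

x(t) = C_1e^(-t) + 2C_2e^(-4t), y(t) = 2C_1e^(-t) + 3C_2e^(-4t)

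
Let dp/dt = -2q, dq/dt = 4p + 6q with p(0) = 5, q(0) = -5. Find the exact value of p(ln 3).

45

A = [[0,-2],[4,6]]; eigenvalues λ = 2, 4.
Eigenvectors: (1,-1) for λ=2, (-1,2) for λ=4.
From the initial condition, c_1 = 5, c_2 = 0.
p(ln 3) = (5)(3^2)(1) + (0)(3^4)(-1) = 45.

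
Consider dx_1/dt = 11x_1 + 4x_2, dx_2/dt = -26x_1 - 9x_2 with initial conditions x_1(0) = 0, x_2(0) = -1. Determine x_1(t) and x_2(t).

x_1(t) = -2e^(t)sin(2t), x_2(t) = 5e^(t)sin(2t) - e^(t)cos(2t)

Coefficient matrix A = [[11, 4], [-26, -9]].
Characteristic polynomial det(A - λI) = λ^2 - 2λ + 5 = 0.
Eigenvalues λ = 1 ± 2i (complex conjugate pair).
For λ=1+2i: an eigenvector is (-1,3) - i(1,-2) = (-1 - i, 3 + 2i).
A real fundamental pair from Re and Im of e^((1+2i)t)v: X_1 = e^(t)(cos(2t)·(-1,3) + sin(2t)·(1,-2)), X_2 = e^(t)(sin(2t)·(-1,3) - cos(2t)·(1,-2)).
General solution: C_1X_1 + C_2X_2.
Applying x_1(0)=0, x_2(0)=-1 gives C_1=-1, C_2=1.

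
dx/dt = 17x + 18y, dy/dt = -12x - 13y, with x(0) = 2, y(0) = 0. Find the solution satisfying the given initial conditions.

Coefficient matrix A = [[17, 18], [-12, -13]].
Characteristic polynomial det(A - λI) = λ^2 - 4λ - 5 = 0.
Eigenvalues λ = 5, -1.
For λ=5: (A-λI) row 1 is [12, 18], so an eigenvector is (-3, 2).
For λ=-1: (A-λI) row 1 is [18, 18], so an eigenvector is (-1, 1).
General solution: c_1e^(5t)(-3,2) + c_2e^(-t)(-1,1).
Applying x(0)=2, y(0)=0 gives c_1=-2, c_2=4.

x(t) = 6e^(5t) - 4e^(-t), y(t) = -4e^(5t) + 4e^(-t)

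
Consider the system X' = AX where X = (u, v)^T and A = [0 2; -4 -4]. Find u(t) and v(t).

Coefficient matrix A = [[0, 2], [-4, -4]].
Characteristic polynomial det(A - λI) = λ^2 + 4λ + 8 = 0.
Eigenvalues λ = -2 ± 2i (complex conjugate pair).
For λ=-2+2i: an eigenvector is (-1,1) - i(0,1) = (-1, 1 - i).
A real fundamental pair from Re and Im of e^((-2+2i)t)v: X_1 = e^(-2t)(cos(2t)·(-1,1) + sin(2t)·(0,1)), X_2 = e^(-2t)(sin(2t)·(-1,1) - cos(2t)·(0,1)).
General solution: c_1X_1 + c_2X_2.

u(t) = -c_1e^(-2t)cos(2t) - c_2e^(-2t)sin(2t), v(t) = c_1e^(-2t)sin(2t) + c_1e^(-2t)cos(2t) + c_2e^(-2t)sin(2t) - c_2e^(-2t)cos(2t)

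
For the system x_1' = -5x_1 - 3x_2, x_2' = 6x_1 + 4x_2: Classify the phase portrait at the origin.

saddle

A = [[-5,-3],[6,4]]; det(A-λI) = λ^2 + λ - 2.
λ = -2, 1: opposite signs.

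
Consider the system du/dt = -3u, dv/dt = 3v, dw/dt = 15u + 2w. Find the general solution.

Coefficient matrix A = [[-3, 0, 0], [0, 3, 0], [15, 0, 2]].
det(A - λI) = 0 gives eigenvalues λ = 2, 3, -3.
For λ=2: eigenvector (0,0,1).
For λ=3: eigenvector (0,1,0).
For λ=-3: eigenvector (1,0,-3).
General solution: C_1e^(2t)(0,0,1) + C_2e^(3t)(0,1,0) + C_3e^(-3t)(1,0,-3).

u(t) = C_3e^(-3t), v(t) = C_2e^(3t), w(t) = C_1e^(2t) - 3C_3e^(-3t)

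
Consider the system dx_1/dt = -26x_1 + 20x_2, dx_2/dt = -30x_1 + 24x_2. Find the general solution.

Coefficient matrix A = [[-26, 20], [-30, 24]].
Characteristic polynomial det(A - λI) = λ^2 + 2λ - 24 = 0.
Eigenvalues λ = 4, -6.
For λ=4: (A-λI) row 1 is [-30, 20], so an eigenvector is (2, 3).
For λ=-6: (A-λI) row 1 is [-20, 20], so an eigenvector is (-1, -1).
General solution: C_1e^(4t)(2,3) + C_2e^(-6t)(-1,-1).

x_1(t) = 2C_1e^(4t) - C_2e^(-6t), x_2(t) = 3C_1e^(4t) - C_2e^(-6t)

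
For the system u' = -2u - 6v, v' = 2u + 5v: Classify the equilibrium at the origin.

unstable node

A = [[-2,-6],[2,5]]; det(A-λI) = λ^2 - 3λ + 2.
λ = 1, 2: both positive.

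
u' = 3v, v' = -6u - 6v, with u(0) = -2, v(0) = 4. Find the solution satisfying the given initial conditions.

u(t) = 2e^(-3t)sin(3t) - 2e^(-3t)cos(3t), v(t) = 4e^(-3t)cos(3t)

Coefficient matrix A = [[0, 3], [-6, -6]].
Characteristic polynomial det(A - λI) = λ^2 + 6λ + 18 = 0.
Eigenvalues λ = -3 ± 3i (complex conjugate pair).
For λ=-3+3i: an eigenvector is (0,-1) - i(-1,1) = (0 + i, -1 - i).
A real fundamental pair from Re and Im of e^((-3+3i)t)v: X_1 = e^(-3t)(cos(3t)·(0,-1) + sin(3t)·(-1,1)), X_2 = e^(-3t)(sin(3t)·(0,-1) - cos(3t)·(-1,1)).
General solution: C_1X_1 + C_2X_2.
Applying u(0)=-2, v(0)=4 gives C_1=-2, C_2=-2.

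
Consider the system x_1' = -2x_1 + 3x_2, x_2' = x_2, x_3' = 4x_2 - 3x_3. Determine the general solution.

x_1(t) = C_1e^(-2t) + C_3e^(t), x_2(t) = C_3e^(t), x_3(t) = C_2e^(-3t) + C_3e^(t)

Coefficient matrix A = [[-2, 3, 0], [0, 1, 0], [0, 4, -3]].
det(A - λI) = 0 gives eigenvalues λ = -2, -3, 1.
For λ=-2: eigenvector (1,0,0).
For λ=-3: eigenvector (0,0,1).
For λ=1: eigenvector (1,1,1).
General solution: C_1e^(-2t)(1,0,0) + C_2e^(-3t)(0,0,1) + C_3e^(t)(1,1,1).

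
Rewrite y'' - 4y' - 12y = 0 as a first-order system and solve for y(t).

y(t) = K_1e^(-2t) + K_2e^(6t)

Let x_1 = y, x_2 = y'. Then x_1' = x_2 and x_2' = 12x_1 + 4x_2.
A = [[0,1],[12,4]]; det(A-λI) = λ^2 - 4λ - 12.
Eigenvalues λ = -2, 6 with eigenvectors (1,-2), (1,6).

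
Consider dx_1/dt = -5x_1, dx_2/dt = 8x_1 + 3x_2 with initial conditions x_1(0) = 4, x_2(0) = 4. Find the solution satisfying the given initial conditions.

Coefficient matrix A = [[-5, 0], [8, 3]].
Characteristic polynomial det(A - λI) = λ^2 + 2λ - 15 = 0.
Eigenvalues λ = 3, -5.
For λ=3: (A-λI) row 1 is [-8, 0], so an eigenvector is (0, -1).
For λ=-5: (A-λI) row 2 is [8, 8], so an eigenvector is (1, -1).
General solution: K_1e^(3t)(0,-1) + K_2e^(-5t)(1,-1).
Applying x_1(0)=4, x_2(0)=4 gives K_1=-8, K_2=4.

x_1(t) = 4e^(-5t), x_2(t) = 8e^(3t) - 4e^(-5t)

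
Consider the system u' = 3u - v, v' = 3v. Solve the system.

u(t) = -K_1e^(3t) - K_2te^(3t) + K_2e^(3t), v(t) = K_2e^(3t)

Coefficient matrix A = [[3, -1], [0, 3]].
Characteristic polynomial det(A - λI) = λ^2 - 6λ + 9 = 0.
Single eigenvalue λ = 3 with algebraic multiplicity 2.
Eigenvector v = (-1,0); generalized eigenvector w with (A-λI)w=v is (1,1).
General solution: e^(3t)[K_1·v + K_2·(t·v + w)].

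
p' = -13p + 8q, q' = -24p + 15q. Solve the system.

p(t) = -K_1e^(3t) + 2K_2e^(-t), q(t) = -2K_1e^(3t) + 3K_2e^(-t)

Coefficient matrix A = [[-13, 8], [-24, 15]].
Characteristic polynomial det(A - λI) = λ^2 - 2λ - 3 = 0.
Eigenvalues λ = 3, -1.
For λ=3: (A-λI) row 1 is [-16, 8], so an eigenvector is (-1, -2).
For λ=-1: (A-λI) row 1 is [-12, 8], so an eigenvector is (2, 3).
General solution: K_1e^(3t)(-1,-2) + K_2e^(-t)(2,3).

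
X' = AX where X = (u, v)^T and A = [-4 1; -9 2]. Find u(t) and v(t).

u(t) = -K_1e^(-t) - K_2te^(-t) + K_2e^(-t), v(t) = -3K_1e^(-t) - 3K_2te^(-t) + 2K_2e^(-t)

Coefficient matrix A = [[-4, 1], [-9, 2]].
Characteristic polynomial det(A - λI) = λ^2 + 2λ + 1 = 0.
Single eigenvalue λ = -1 with algebraic multiplicity 2.
Eigenvector v = (-1,-3); generalized eigenvector w with (A-λI)w=v is (1,2).
General solution: e^(-t)[K_1·v + K_2·(t·v + w)].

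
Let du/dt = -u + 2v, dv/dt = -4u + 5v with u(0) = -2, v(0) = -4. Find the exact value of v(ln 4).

-256

A = [[-1,2],[-4,5]]; eigenvalues λ = 1, 3.
Eigenvectors: (-1,-1) for λ=1, (-1,-2) for λ=3.
From the initial condition, c_1 = 0, c_2 = 2.
v(ln 4) = (0)(4^1)(-1) + (2)(4^3)(-2) = -256.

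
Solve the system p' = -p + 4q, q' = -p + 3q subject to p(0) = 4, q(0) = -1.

Coefficient matrix A = [[-1, 4], [-1, 3]].
Characteristic polynomial det(A - λI) = λ^2 - 2λ + 1 = 0.
Single eigenvalue λ = 1 with algebraic multiplicity 2.
Eigenvector v = (-2,-1); generalized eigenvector w with (A-λI)w=v is (-1,-1).
General solution: e^(t)[c_1·v + c_2·(t·v + w)].
Applying p(0)=4, q(0)=-1 gives c_1=-5, c_2=6.

p(t) = -12te^(t) + 4e^(t), q(t) = -6te^(t) - e^(t)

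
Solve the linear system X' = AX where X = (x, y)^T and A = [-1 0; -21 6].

x(t) = -c_2e^(-t), y(t) = c_1e^(6t) - 3c_2e^(-t)

Coefficient matrix A = [[-1, 0], [-21, 6]].
Characteristic polynomial det(A - λI) = λ^2 - 5λ - 6 = 0.
Eigenvalues λ = 6, -1.
For λ=6: (A-λI) row 1 is [-7, 0], so an eigenvector is (0, 1).
For λ=-1: (A-λI) row 2 is [-21, 7], so an eigenvector is (-1, -3).
General solution: c_1e^(6t)(0,1) + c_2e^(-t)(-1,-3).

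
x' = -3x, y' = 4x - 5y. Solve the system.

Coefficient matrix A = [[-3, 0], [4, -5]].
Characteristic polynomial det(A - λI) = λ^2 + 8λ + 15 = 0.
Eigenvalues λ = -5, -3.
For λ=-5: (A-λI) row 1 is [2, 0], so an eigenvector is (0, 1).
For λ=-3: (A-λI) row 2 is [4, -2], so an eigenvector is (1, 2).
General solution: C_1e^(-5t)(0,1) + C_2e^(-3t)(1,2).

x(t) = C_2e^(-3t), y(t) = C_1e^(-5t) + 2C_2e^(-3t)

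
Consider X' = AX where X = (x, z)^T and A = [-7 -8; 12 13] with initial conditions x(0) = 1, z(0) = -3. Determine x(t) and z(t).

x(t) = 4e^(5t) - 3e^(t), z(t) = -6e^(5t) + 3e^(t)

Coefficient matrix A = [[-7, -8], [12, 13]].
Characteristic polynomial det(A - λI) = λ^2 - 6λ + 5 = 0.
Eigenvalues λ = 5, 1.
For λ=5: (A-λI) row 1 is [-12, -8], so an eigenvector is (-2, 3).
For λ=1: (A-λI) row 1 is [-8, -8], so an eigenvector is (1, -1).
General solution: C_1e^(5t)(-2,3) + C_2e^(t)(1,-1).
Applying x(0)=1, z(0)=-3 gives C_1=-2, C_2=-3.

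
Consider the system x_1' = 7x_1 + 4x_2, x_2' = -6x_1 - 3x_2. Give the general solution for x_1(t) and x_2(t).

Coefficient matrix A = [[7, 4], [-6, -3]].
Characteristic polynomial det(A - λI) = λ^2 - 4λ + 3 = 0.
Eigenvalues λ = 3, 1.
For λ=3: (A-λI) row 1 is [4, 4], so an eigenvector is (1, -1).
For λ=1: (A-λI) row 1 is [6, 4], so an eigenvector is (2, -3).
General solution: c_1e^(3t)(1,-1) + c_2e^(t)(2,-3).

x_1(t) = c_1e^(3t) + 2c_2e^(t), x_2(t) = -c_1e^(3t) - 3c_2e^(t)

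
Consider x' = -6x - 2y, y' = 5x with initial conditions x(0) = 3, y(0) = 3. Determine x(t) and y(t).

Coefficient matrix A = [[-6, -2], [5, 0]].
Characteristic polynomial det(A - λI) = λ^2 + 6λ + 10 = 0.
Eigenvalues λ = -3 ± i (complex conjugate pair).
For λ=-3+i: an eigenvector is (-1,2) - i(-1,1) = (-1 + i, 2 - i).
A real fundamental pair from Re and Im of e^((-3+i)t)v: X_1 = e^(-3t)(cos(t)·(-1,2) + sin(t)·(-1,1)), X_2 = e^(-3t)(sin(t)·(-1,2) - cos(t)·(-1,1)).
General solution: C_1X_1 + C_2X_2.
Applying x(0)=3, y(0)=3 gives C_1=6, C_2=9.

x(t) = -15e^(-3t)sin(t) + 3e^(-3t)cos(t), y(t) = 24e^(-3t)sin(t) + 3e^(-3t)cos(t)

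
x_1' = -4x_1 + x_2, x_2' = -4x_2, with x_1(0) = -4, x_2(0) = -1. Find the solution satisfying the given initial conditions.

Coefficient matrix A = [[-4, 1], [0, -4]].
Characteristic polynomial det(A - λI) = λ^2 + 8λ + 16 = 0.
Single eigenvalue λ = -4 with algebraic multiplicity 2.
Eigenvector v = (1,0); generalized eigenvector w with (A-λI)w=v is (2,1).
General solution: e^(-4t)[c_1·v + c_2·(t·v + w)].
Applying x_1(0)=-4, x_2(0)=-1 gives c_1=-2, c_2=-1.

x_1(t) = -te^(-4t) - 4e^(-4t), x_2(t) = -e^(-4t)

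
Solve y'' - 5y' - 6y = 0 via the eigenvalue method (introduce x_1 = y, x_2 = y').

y(t) = K_1e^(6t) + K_2e^(-t)

Let x_1 = y, x_2 = y'. Then x_1' = x_2 and x_2' = 6x_1 + 5x_2.
A = [[0,1],[6,5]]; det(A-λI) = λ^2 - 5λ - 6.
Eigenvalues λ = 6, -1 with eigenvectors (1,6), (1,-1).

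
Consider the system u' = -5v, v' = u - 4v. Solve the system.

Coefficient matrix A = [[0, -5], [1, -4]].
Characteristic polynomial det(A - λI) = λ^2 + 4λ + 5 = 0.
Eigenvalues λ = -2 ± i (complex conjugate pair).
For λ=-2+i: an eigenvector is (2,1) - i(-1,0) = (2 + i, 1).
A real fundamental pair from Re and Im of e^((-2+i)t)v: X_1 = e^(-2t)(cos(t)·(2,1) + sin(t)·(-1,0)), X_2 = e^(-2t)(sin(t)·(2,1) - cos(t)·(-1,0)).
General solution: K_1X_1 + K_2X_2.

u(t) = -K_1e^(-2t)sin(t) + 2K_1e^(-2t)cos(t) + 2K_2e^(-2t)sin(t) + K_2e^(-2t)cos(t), v(t) = K_1e^(-2t)cos(t) + K_2e^(-2t)sin(t)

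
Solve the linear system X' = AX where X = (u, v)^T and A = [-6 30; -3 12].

Coefficient matrix A = [[-6, 30], [-3, 12]].
Characteristic polynomial det(A - λI) = λ^2 - 6λ + 18 = 0.
Eigenvalues λ = 3 ± 3i (complex conjugate pair).
For λ=3+3i: an eigenvector is (-1,0) - i(3,1) = (-1 - 3i, 0 - i).
A real fundamental pair from Re and Im of e^((3+3i)t)v: X_1 = e^(3t)(cos(3t)·(-1,0) + sin(3t)·(3,1)), X_2 = e^(3t)(sin(3t)·(-1,0) - cos(3t)·(3,1)).
General solution: C_1X_1 + C_2X_2.

u(t) = 3C_1e^(3t)sin(3t) - C_1e^(3t)cos(3t) - C_2e^(3t)sin(3t) - 3C_2e^(3t)cos(3t), v(t) = C_1e^(3t)sin(3t) - C_2e^(3t)cos(3t)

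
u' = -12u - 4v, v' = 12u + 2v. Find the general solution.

Coefficient matrix A = [[-12, -4], [12, 2]].
Characteristic polynomial det(A - λI) = λ^2 + 10λ + 24 = 0.
Eigenvalues λ = -4, -6.
For λ=-4: (A-λI) row 1 is [-8, -4], so an eigenvector is (1, -2).
For λ=-6: (A-λI) row 1 is [-6, -4], so an eigenvector is (2, -3).
General solution: c_1e^(-4t)(1,-2) + c_2e^(-6t)(2,-3).

u(t) = c_1e^(-4t) + 2c_2e^(-6t), v(t) = -2c_1e^(-4t) - 3c_2e^(-6t)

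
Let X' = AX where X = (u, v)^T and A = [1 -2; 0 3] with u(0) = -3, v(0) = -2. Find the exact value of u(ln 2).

A = [[1,-2],[0,3]]; eigenvalues λ = 1, 3.
Eigenvectors: (1,0) for λ=1, (-1,1) for λ=3.
From the initial condition, c_1 = -5, c_2 = -2.
u(ln 2) = (-5)(2^1)(1) + (-2)(2^3)(-1) = 6.

6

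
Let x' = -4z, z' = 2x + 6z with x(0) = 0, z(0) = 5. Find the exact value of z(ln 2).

A = [[0,-4],[2,6]]; eigenvalues λ = 4, 2.
Eigenvectors: (-1,1) for λ=4, (2,-1) for λ=2.
From the initial condition, c_1 = 10, c_2 = 5.
z(ln 2) = (10)(2^4)(1) + (5)(2^2)(-1) = 140.

140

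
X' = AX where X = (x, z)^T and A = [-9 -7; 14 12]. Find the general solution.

x(t) = -C_1e^(5t) - C_2e^(-2t), z(t) = 2C_1e^(5t) + C_2e^(-2t)

Coefficient matrix A = [[-9, -7], [14, 12]].
Characteristic polynomial det(A - λI) = λ^2 - 3λ - 10 = 0.
Eigenvalues λ = 5, -2.
For λ=5: (A-λI) row 1 is [-14, -7], so an eigenvector is (-1, 2).
For λ=-2: (A-λI) row 1 is [-7, -7], so an eigenvector is (-1, 1).
General solution: C_1e^(5t)(-1,2) + C_2e^(-2t)(-1,1).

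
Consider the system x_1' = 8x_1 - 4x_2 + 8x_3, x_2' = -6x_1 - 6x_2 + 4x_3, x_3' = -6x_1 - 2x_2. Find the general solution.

Coefficient matrix A = [[8, -4, 8], [-6, -6, 4], [-6, -2, 0]].
det(A - λI) = 0 gives eigenvalues λ = -4, 4, 2.
For λ=-4: eigenvector (0,2,1).
For λ=4: eigenvector (1,-1,-1).
For λ=2: eigenvector (-2,3,3).
General solution: K_1e^(-4t)(0,2,1) + K_2e^(4t)(1,-1,-1) + K_3e^(2t)(-2,3,3).

x_1(t) = K_2e^(4t) - 2K_3e^(2t), x_2(t) = 2K_1e^(-4t) - K_2e^(4t) + 3K_3e^(2t), x_3(t) = K_1e^(-4t) - K_2e^(4t) + 3K_3e^(2t)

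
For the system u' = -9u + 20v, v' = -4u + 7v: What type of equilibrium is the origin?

A = [[-9,20],[-4,7]]; det(A-λI) = λ^2 + 2λ + 17.
λ = -1 ± 4i: negative real part.

stable spiral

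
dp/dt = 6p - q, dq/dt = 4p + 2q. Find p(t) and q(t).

p(t) = -c_1e^(4t) - c_2te^(4t) - c_2e^(4t), q(t) = -2c_1e^(4t) - 2c_2te^(4t) - c_2e^(4t)

Coefficient matrix A = [[6, -1], [4, 2]].
Characteristic polynomial det(A - λI) = λ^2 - 8λ + 16 = 0.
Single eigenvalue λ = 4 with algebraic multiplicity 2.
Eigenvector v = (-1,-2); generalized eigenvector w with (A-λI)w=v is (-1,-1).
General solution: e^(4t)[c_1·v + c_2·(t·v + w)].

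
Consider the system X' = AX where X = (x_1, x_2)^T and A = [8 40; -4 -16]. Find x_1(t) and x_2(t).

x_1(t) = C_1e^(-4t)sin(4t) - 3C_1e^(-4t)cos(4t) - 3C_2e^(-4t)sin(4t) - C_2e^(-4t)cos(4t), x_2(t) = C_1e^(-4t)cos(4t) + C_2e^(-4t)sin(4t)

Coefficient matrix A = [[8, 40], [-4, -16]].
Characteristic polynomial det(A - λI) = λ^2 + 8λ + 32 = 0.
Eigenvalues λ = -4 ± 4i (complex conjugate pair).
For λ=-4+4i: an eigenvector is (-3,1) - i(1,0) = (-3 - i, 1).
A real fundamental pair from Re and Im of e^((-4+4i)t)v: X_1 = e^(-4t)(cos(4t)·(-3,1) + sin(4t)·(1,0)), X_2 = e^(-4t)(sin(4t)·(-3,1) - cos(4t)·(1,0)).
General solution: C_1X_1 + C_2X_2.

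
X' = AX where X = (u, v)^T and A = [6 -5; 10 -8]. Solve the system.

Coefficient matrix A = [[6, -5], [10, -8]].
Characteristic polynomial det(A - λI) = λ^2 + 2λ + 2 = 0.
Eigenvalues λ = -1 ± i (complex conjugate pair).
For λ=-1+i: an eigenvector is (-2,-3) - i(1,1) = (-2 - i, -3 - i).
A real fundamental pair from Re and Im of e^((-1+i)t)v: X_1 = e^(-t)(cos(t)·(-2,-3) + sin(t)·(1,1)), X_2 = e^(-t)(sin(t)·(-2,-3) - cos(t)·(1,1)).
General solution: C_1X_1 + C_2X_2.

u(t) = C_1e^(-t)sin(t) - 2C_1e^(-t)cos(t) - 2C_2e^(-t)sin(t) - C_2e^(-t)cos(t), v(t) = C_1e^(-t)sin(t) - 3C_1e^(-t)cos(t) - 3C_2e^(-t)sin(t) - C_2e^(-t)cos(t)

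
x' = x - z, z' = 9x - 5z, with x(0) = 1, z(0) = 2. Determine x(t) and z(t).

Coefficient matrix A = [[1, -1], [9, -5]].
Characteristic polynomial det(A - λI) = λ^2 + 4λ + 4 = 0.
Single eigenvalue λ = -2 with algebraic multiplicity 2.
Eigenvector v = (-1,-3); generalized eigenvector w with (A-λI)w=v is (-1,-2).
General solution: e^(-2t)[C_1·v + C_2·(t·v + w)].
Applying x(0)=1, z(0)=2 gives C_1=0, C_2=-1.

x(t) = te^(-2t) + e^(-2t), z(t) = 3te^(-2t) + 2e^(-2t)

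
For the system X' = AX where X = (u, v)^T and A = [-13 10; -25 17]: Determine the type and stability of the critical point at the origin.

unstable spiral

A = [[-13,10],[-25,17]]; det(A-λI) = λ^2 - 4λ + 29.
λ = 2 ± 5i: positive real part.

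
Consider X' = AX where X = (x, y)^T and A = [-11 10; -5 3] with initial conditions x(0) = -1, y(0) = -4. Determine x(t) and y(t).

x(t) = -33e^(-4t)sin(t) - e^(-4t)cos(t), y(t) = -23e^(-4t)sin(t) - 4e^(-4t)cos(t)

Coefficient matrix A = [[-11, 10], [-5, 3]].
Characteristic polynomial det(A - λI) = λ^2 + 8λ + 17 = 0.
Eigenvalues λ = -4 ± i (complex conjugate pair).
For λ=-4+i: an eigenvector is (-3,-2) - i(1,1) = (-3 - i, -2 - i).
A real fundamental pair from Re and Im of e^((-4+i)t)v: X_1 = e^(-4t)(cos(t)·(-3,-2) + sin(t)·(1,1)), X_2 = e^(-4t)(sin(t)·(-3,-2) - cos(t)·(1,1)).
General solution: K_1X_1 + K_2X_2.
Applying x(0)=-1, y(0)=-4 gives K_1=-3, K_2=10.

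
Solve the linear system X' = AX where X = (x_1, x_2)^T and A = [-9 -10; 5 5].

Coefficient matrix A = [[-9, -10], [5, 5]].
Characteristic polynomial det(A - λI) = λ^2 + 4λ + 5 = 0.
Eigenvalues λ = -2 ± i (complex conjugate pair).
For λ=-2+i: an eigenvector is (-3,2) - i(1,-1) = (-3 - i, 2 + i).
A real fundamental pair from Re and Im of e^((-2+i)t)v: X_1 = e^(-2t)(cos(t)·(-3,2) + sin(t)·(1,-1)), X_2 = e^(-2t)(sin(t)·(-3,2) - cos(t)·(1,-1)).
General solution: C_1X_1 + C_2X_2.

x_1(t) = C_1e^(-2t)sin(t) - 3C_1e^(-2t)cos(t) - 3C_2e^(-2t)sin(t) - C_2e^(-2t)cos(t), x_2(t) = -C_1e^(-2t)sin(t) + 2C_1e^(-2t)cos(t) + 2C_2e^(-2t)sin(t) + C_2e^(-2t)cos(t)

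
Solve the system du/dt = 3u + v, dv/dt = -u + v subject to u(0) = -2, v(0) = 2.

u(t) = -2e^(2t), v(t) = 2e^(2t)

Coefficient matrix A = [[3, 1], [-1, 1]].
Characteristic polynomial det(A - λI) = λ^2 - 4λ + 4 = 0.
Single eigenvalue λ = 2 with algebraic multiplicity 2.
Eigenvector v = (-1,1); generalized eigenvector w with (A-λI)w=v is (1,-2).
General solution: e^(2t)[c_1·v + c_2·(t·v + w)].
Applying u(0)=-2, v(0)=2 gives c_1=2, c_2=0.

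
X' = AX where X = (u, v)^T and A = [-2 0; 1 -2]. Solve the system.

Coefficient matrix A = [[-2, 0], [1, -2]].
Characteristic polynomial det(A - λI) = λ^2 + 4λ + 4 = 0.
Single eigenvalue λ = -2 with algebraic multiplicity 2.
Eigenvector v = (0,-1); generalized eigenvector w with (A-λI)w=v is (-1,-2).
General solution: e^(-2t)[K_1·v + K_2·(t·v + w)].

u(t) = -K_2e^(-2t), v(t) = -K_1e^(-2t) - K_2te^(-2t) - 2K_2e^(-2t)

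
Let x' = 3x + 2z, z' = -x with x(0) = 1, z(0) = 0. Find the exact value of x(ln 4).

28

A = [[3,2],[-1,0]]; eigenvalues λ = 2, 1.
Eigenvectors: (2,-1) for λ=2, (1,-1) for λ=1.
From the initial condition, c_1 = 1, c_2 = -1.
x(ln 4) = (1)(4^2)(2) + (-1)(4^1)(1) = 28.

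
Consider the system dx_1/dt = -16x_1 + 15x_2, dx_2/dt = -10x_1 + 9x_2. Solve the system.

Coefficient matrix A = [[-16, 15], [-10, 9]].
Characteristic polynomial det(A - λI) = λ^2 + 7λ + 6 = 0.
Eigenvalues λ = -1, -6.
For λ=-1: (A-λI) row 1 is [-15, 15], so an eigenvector is (1, 1).
For λ=-6: (A-λI) row 1 is [-10, 15], so an eigenvector is (-3, -2).
General solution: C_1e^(-t)(1,1) + C_2e^(-6t)(-3,-2).

x_1(t) = C_1e^(-t) - 3C_2e^(-6t), x_2(t) = C_1e^(-t) - 2C_2e^(-6t)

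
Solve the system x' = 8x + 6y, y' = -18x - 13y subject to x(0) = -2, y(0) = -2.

x(t) = -12e^(-t) + 10e^(-4t), y(t) = 18e^(-t) - 20e^(-4t)

Coefficient matrix A = [[8, 6], [-18, -13]].
Characteristic polynomial det(A - λI) = λ^2 + 5λ + 4 = 0.
Eigenvalues λ = -1, -4.
For λ=-1: (A-λI) row 1 is [9, 6], so an eigenvector is (2, -3).
For λ=-4: (A-λI) row 1 is [12, 6], so an eigenvector is (1, -2).
General solution: C_1e^(-t)(2,-3) + C_2e^(-4t)(1,-2).
Applying x(0)=-2, y(0)=-2 gives C_1=-6, C_2=10.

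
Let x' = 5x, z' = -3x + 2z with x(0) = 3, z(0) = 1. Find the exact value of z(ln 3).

A = [[5,0],[-3,2]]; eigenvalues λ = 2, 5.
Eigenvectors: (0,1) for λ=2, (-1,1) for λ=5.
From the initial condition, c_1 = 4, c_2 = -3.
z(ln 3) = (4)(3^2)(1) + (-3)(3^5)(1) = -693.

-693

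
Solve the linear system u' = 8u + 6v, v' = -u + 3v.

Coefficient matrix A = [[8, 6], [-1, 3]].
Characteristic polynomial det(A - λI) = λ^2 - 11λ + 30 = 0.
Eigenvalues λ = 5, 6.
For λ=5: (A-λI) row 1 is [3, 6], so an eigenvector is (2, -1).
For λ=6: (A-λI) row 1 is [2, 6], so an eigenvector is (3, -1).
General solution: c_1e^(5t)(2,-1) + c_2e^(6t)(3,-1).

u(t) = 2c_1e^(5t) + 3c_2e^(6t), v(t) = -c_1e^(5t) - c_2e^(6t)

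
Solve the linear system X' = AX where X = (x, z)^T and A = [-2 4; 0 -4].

x(t) = -c_1e^(-2t) - 2c_2e^(-4t), z(t) = c_2e^(-4t)

Coefficient matrix A = [[-2, 4], [0, -4]].
Characteristic polynomial det(A - λI) = λ^2 + 6λ + 8 = 0.
Eigenvalues λ = -2, -4.
For λ=-2: (A-λI) row 1 is [0, 4], so an eigenvector is (-1, 0).
For λ=-4: (A-λI) row 1 is [2, 4], so an eigenvector is (-2, 1).
General solution: c_1e^(-2t)(-1,0) + c_2e^(-4t)(-2,1).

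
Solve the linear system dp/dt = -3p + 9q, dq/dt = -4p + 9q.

p(t) = 3K_1e^(3t) + 3K_2te^(3t) - 2K_2e^(3t), q(t) = 2K_1e^(3t) + 2K_2te^(3t) - K_2e^(3t)

Coefficient matrix A = [[-3, 9], [-4, 9]].
Characteristic polynomial det(A - λI) = λ^2 - 6λ + 9 = 0.
Single eigenvalue λ = 3 with algebraic multiplicity 2.
Eigenvector v = (3,2); generalized eigenvector w with (A-λI)w=v is (-2,-1).
General solution: e^(3t)[K_1·v + K_2·(t·v + w)].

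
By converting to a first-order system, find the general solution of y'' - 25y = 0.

Let x_1 = y, x_2 = y'. Then x_1' = x_2 and x_2' = 25x_1.
A = [[0,1],[25,0]]; det(A-λI) = λ^2 - 25.
Eigenvalues λ = -5, 5 with eigenvectors (1,-5), (1,5).

y(t) = c_1e^(-5t) + c_2e^(5t)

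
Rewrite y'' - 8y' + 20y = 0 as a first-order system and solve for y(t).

Let x_1 = y, x_2 = y'. Then x_1' = x_2 and x_2' = -20x_1 + 8x_2.
A = [[0,1],[-20,8]]; det(A-λI) = λ^2 - 8λ + 20.
Eigenvalues λ = 4 ± 2i.

y(t) = c_1e^(4t)cos(2t) + c_2e^(4t)sin(2t)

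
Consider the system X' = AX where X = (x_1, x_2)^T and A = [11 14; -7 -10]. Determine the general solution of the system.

x_1(t) = -2C_1e^(4t) - C_2e^(-3t), x_2(t) = C_1e^(4t) + C_2e^(-3t)

Coefficient matrix A = [[11, 14], [-7, -10]].
Characteristic polynomial det(A - λI) = λ^2 - λ - 12 = 0.
Eigenvalues λ = 4, -3.
For λ=4: (A-λI) row 1 is [7, 14], so an eigenvector is (-2, 1).
For λ=-3: (A-λI) row 1 is [14, 14], so an eigenvector is (-1, 1).
General solution: C_1e^(4t)(-2,1) + C_2e^(-3t)(-1,1).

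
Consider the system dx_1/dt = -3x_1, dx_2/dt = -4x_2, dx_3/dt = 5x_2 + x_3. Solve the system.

Coefficient matrix A = [[-3, 0, 0], [0, -4, 0], [0, 5, 1]].
det(A - λI) = 0 gives eigenvalues λ = -3, 1, -4.
For λ=-3: eigenvector (1,0,0).
For λ=1: eigenvector (0,0,1).
For λ=-4: eigenvector (0,-1,1).
General solution: c_1e^(-3t)(1,0,0) + c_2e^(t)(0,0,1) + c_3e^(-4t)(0,-1,1).

x_1(t) = c_1e^(-3t), x_2(t) = -c_3e^(-4t), x_3(t) = c_2e^(t) + c_3e^(-4t)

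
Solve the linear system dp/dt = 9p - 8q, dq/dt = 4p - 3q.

Coefficient matrix A = [[9, -8], [4, -3]].
Characteristic polynomial det(A - λI) = λ^2 - 6λ + 5 = 0.
Eigenvalues λ = 5, 1.
For λ=5: (A-λI) row 1 is [4, -8], so an eigenvector is (-2, -1).
For λ=1: (A-λI) row 1 is [8, -8], so an eigenvector is (-1, -1).
General solution: c_1e^(5t)(-2,-1) + c_2e^(t)(-1,-1).

p(t) = -2c_1e^(5t) - c_2e^(t), q(t) = -c_1e^(5t) - c_2e^(t)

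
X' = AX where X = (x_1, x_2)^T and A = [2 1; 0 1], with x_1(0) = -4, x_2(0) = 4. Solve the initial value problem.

Coefficient matrix A = [[2, 1], [0, 1]].
Characteristic polynomial det(A - λI) = λ^2 - 3λ + 2 = 0.
Eigenvalues λ = 2, 1.
For λ=2: (A-λI) row 1 is [0, 1], so an eigenvector is (1, 0).
For λ=1: (A-λI) row 1 is [1, 1], so an eigenvector is (-1, 1).
General solution: C_1e^(2t)(1,0) + C_2e^(t)(-1,1).
Applying x_1(0)=-4, x_2(0)=4 gives C_1=0, C_2=4.

x_1(t) = -4e^(t), x_2(t) = 4e^(t)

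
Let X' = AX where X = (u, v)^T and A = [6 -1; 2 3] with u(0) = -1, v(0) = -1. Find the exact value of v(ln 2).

-32

A = [[6,-1],[2,3]]; eigenvalues λ = 5, 4.
Eigenvectors: (-1,-1) for λ=5, (-1,-2) for λ=4.
From the initial condition, c_1 = 1, c_2 = 0.
v(ln 2) = (1)(2^5)(-1) + (0)(2^4)(-2) = -32.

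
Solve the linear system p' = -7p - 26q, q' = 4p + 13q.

Coefficient matrix A = [[-7, -26], [4, 13]].
Characteristic polynomial det(A - λI) = λ^2 - 6λ + 13 = 0.
Eigenvalues λ = 3 ± 2i (complex conjugate pair).
For λ=3+2i: an eigenvector is (3,-1) - i(-2,1) = (3 + 2i, -1 - i).
A real fundamental pair from Re and Im of e^((3+2i)t)v: X_1 = e^(3t)(cos(2t)·(3,-1) + sin(2t)·(-2,1)), X_2 = e^(3t)(sin(2t)·(3,-1) - cos(2t)·(-2,1)).
General solution: c_1X_1 + c_2X_2.

p(t) = -2c_1e^(3t)sin(2t) + 3c_1e^(3t)cos(2t) + 3c_2e^(3t)sin(2t) + 2c_2e^(3t)cos(2t), q(t) = c_1e^(3t)sin(2t) - c_1e^(3t)cos(2t) - c_2e^(3t)sin(2t) - c_2e^(3t)cos(2t)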